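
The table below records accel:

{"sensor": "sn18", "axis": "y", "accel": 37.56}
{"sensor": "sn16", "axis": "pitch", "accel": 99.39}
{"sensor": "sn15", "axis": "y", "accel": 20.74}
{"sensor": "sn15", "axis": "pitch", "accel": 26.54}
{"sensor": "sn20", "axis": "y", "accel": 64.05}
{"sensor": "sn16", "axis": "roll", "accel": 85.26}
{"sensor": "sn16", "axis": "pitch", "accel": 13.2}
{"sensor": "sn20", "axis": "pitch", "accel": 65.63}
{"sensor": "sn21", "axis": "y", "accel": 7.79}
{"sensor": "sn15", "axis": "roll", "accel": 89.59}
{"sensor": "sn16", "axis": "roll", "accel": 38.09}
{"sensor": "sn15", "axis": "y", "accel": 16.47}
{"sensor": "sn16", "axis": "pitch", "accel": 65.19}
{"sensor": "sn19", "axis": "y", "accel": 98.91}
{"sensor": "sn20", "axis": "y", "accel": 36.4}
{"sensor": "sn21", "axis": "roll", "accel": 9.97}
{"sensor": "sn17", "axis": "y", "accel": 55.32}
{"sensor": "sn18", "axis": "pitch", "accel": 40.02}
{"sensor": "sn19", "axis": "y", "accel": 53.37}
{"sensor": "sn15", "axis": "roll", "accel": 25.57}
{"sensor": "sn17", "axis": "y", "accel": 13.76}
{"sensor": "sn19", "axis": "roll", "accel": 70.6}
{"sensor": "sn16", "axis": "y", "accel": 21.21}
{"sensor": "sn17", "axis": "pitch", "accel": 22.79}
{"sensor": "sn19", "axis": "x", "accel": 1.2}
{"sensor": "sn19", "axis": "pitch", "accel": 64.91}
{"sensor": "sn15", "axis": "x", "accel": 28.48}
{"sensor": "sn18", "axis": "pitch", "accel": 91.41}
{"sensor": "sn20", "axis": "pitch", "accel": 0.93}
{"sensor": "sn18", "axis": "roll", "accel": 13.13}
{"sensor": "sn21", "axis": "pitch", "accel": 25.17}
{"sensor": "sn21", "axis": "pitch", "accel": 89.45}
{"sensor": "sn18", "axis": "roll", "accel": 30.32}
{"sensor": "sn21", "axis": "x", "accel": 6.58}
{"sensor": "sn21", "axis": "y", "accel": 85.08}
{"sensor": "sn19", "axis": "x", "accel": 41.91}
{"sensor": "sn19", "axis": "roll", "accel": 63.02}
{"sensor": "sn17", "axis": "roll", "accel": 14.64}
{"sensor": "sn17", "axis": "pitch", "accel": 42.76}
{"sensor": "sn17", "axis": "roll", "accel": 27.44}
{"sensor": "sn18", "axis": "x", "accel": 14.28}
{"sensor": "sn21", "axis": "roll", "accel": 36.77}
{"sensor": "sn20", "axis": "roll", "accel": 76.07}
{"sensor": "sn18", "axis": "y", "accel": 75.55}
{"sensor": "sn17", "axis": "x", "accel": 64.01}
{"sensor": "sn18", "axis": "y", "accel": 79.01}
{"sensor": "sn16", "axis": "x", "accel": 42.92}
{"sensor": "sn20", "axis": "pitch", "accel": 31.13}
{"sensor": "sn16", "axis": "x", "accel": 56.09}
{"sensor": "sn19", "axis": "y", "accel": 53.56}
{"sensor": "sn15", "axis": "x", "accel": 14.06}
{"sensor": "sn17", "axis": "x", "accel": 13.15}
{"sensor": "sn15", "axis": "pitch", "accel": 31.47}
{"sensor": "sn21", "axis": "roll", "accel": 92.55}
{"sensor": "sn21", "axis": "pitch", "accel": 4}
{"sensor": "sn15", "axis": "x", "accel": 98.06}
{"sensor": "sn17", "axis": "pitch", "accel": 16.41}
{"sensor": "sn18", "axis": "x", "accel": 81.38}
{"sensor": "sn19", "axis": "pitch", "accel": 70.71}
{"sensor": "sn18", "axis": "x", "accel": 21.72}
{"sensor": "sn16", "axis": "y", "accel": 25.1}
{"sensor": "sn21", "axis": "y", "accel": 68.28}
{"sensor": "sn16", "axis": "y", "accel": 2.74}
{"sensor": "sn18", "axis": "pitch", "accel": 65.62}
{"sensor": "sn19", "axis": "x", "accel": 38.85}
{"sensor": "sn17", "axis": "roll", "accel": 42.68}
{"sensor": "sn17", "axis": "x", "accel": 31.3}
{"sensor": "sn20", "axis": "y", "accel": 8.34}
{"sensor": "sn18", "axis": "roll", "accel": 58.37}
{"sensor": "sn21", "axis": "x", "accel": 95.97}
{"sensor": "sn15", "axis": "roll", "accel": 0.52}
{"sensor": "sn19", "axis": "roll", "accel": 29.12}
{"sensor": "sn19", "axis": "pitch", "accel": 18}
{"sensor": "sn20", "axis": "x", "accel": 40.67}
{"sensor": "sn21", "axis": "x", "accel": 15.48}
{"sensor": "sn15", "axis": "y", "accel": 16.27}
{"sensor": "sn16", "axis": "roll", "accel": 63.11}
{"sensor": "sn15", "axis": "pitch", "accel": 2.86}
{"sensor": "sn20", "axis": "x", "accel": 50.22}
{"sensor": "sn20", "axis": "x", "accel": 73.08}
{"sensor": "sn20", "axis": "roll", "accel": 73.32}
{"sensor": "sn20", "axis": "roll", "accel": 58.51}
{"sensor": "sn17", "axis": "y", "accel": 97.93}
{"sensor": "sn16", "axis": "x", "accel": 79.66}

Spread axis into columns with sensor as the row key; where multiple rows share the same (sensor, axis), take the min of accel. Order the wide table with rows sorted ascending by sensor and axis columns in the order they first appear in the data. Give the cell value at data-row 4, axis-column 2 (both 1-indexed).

40.02

With rows sorted ascending by sensor, row 4 is sensor=sn18. axis columns in first-appearance order: y, pitch, roll, x; column 2 is pitch.
Long rows with sensor=sn18, axis=pitch: min(40.02, 91.41, 65.62) = 40.02.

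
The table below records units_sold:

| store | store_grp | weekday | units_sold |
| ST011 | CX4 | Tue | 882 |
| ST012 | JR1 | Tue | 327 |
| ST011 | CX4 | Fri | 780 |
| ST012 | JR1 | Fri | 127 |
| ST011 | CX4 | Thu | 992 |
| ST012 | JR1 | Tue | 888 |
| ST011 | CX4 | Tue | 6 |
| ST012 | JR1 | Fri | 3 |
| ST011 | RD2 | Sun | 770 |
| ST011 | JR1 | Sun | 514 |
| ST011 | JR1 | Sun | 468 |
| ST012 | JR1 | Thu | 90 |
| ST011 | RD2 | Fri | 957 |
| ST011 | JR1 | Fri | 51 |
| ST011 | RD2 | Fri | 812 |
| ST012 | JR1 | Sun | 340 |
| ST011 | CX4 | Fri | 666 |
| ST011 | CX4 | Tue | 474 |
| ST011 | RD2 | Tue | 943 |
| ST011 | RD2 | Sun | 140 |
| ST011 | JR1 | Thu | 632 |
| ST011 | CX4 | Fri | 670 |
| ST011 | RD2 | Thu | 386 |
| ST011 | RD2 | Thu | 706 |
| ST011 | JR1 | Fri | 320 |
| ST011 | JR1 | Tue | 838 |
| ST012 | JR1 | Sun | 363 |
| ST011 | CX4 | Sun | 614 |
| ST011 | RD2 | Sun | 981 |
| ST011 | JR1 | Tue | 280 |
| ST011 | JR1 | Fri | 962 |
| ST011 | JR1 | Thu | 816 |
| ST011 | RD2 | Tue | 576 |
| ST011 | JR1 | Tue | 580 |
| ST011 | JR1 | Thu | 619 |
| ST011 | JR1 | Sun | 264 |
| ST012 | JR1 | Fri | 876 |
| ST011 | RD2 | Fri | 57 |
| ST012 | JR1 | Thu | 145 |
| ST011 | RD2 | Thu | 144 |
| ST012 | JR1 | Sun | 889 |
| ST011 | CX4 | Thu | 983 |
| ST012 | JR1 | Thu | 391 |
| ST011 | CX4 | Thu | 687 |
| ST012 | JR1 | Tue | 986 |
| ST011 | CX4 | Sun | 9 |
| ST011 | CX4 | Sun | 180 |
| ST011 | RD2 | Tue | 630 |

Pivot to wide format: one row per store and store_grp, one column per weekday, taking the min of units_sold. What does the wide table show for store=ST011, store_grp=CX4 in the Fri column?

666

Rows with store=ST011, store_grp=CX4 and weekday=Fri: units_sold values are 780, 666, 670.
min(780, 666, 670) = 666.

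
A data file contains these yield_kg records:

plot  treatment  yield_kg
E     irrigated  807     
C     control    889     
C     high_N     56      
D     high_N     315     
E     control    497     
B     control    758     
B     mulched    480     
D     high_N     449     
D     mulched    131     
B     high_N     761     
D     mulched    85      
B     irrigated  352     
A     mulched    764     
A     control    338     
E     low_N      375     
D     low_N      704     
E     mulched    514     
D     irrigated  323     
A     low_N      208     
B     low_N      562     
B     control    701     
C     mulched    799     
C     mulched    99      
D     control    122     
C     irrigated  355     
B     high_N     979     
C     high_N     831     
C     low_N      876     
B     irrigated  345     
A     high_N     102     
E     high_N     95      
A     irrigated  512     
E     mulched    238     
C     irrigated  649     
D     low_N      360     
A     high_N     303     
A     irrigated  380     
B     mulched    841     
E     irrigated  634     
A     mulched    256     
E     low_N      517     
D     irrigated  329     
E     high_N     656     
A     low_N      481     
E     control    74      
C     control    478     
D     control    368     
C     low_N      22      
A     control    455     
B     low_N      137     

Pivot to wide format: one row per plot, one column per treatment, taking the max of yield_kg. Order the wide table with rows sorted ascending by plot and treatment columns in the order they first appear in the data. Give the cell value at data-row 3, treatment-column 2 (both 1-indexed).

With rows sorted ascending by plot, row 3 is plot=C. treatment columns in first-appearance order: irrigated, control, high_N, mulched, low_N; column 2 is control.
Long rows with plot=C, treatment=control: max(889, 478) = 889.

889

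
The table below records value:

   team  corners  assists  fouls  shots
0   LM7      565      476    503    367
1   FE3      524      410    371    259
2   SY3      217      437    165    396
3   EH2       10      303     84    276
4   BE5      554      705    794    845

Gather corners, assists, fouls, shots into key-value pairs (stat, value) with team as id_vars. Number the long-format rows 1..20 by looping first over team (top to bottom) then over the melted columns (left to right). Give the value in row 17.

554

20 rows total (5 × 4). Row 17: index ⌊(17-1)/4⌋ = 4 into team → BE5; (17-1) mod 4 = 0 into the melted columns → corners.
So row 17 is (BE5, corners, 554); value = 554.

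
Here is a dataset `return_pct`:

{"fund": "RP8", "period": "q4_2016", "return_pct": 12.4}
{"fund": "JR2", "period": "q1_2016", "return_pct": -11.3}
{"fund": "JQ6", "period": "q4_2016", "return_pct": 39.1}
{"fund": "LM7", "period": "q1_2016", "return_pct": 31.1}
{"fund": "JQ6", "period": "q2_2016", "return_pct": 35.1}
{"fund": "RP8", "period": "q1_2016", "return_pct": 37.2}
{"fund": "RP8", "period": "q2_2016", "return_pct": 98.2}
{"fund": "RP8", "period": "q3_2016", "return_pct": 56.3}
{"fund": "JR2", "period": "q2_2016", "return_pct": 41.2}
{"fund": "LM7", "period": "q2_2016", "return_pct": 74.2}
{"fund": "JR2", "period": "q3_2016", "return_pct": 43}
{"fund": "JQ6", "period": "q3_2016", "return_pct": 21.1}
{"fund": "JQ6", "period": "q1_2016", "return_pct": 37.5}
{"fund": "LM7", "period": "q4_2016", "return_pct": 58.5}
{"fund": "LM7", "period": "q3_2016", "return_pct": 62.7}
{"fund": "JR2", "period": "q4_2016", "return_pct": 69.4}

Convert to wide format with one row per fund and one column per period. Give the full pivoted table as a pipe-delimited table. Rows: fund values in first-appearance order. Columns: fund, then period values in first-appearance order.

| fund | q4_2016 | q1_2016 | q2_2016 | q3_2016 |
| RP8 | 12.4 | 37.2 | 98.2 | 56.3 |
| JR2 | 69.4 | -11.3 | 41.2 | 43 |
| JQ6 | 39.1 | 37.5 | 35.1 | 21.1 |
| LM7 | 58.5 | 31.1 | 74.2 | 62.7 |

Columns: fund plus the 4 distinct period values (q4_2016, q1_2016, q2_2016, q3_2016).
For example, row RP8 column q4_2016 takes return_pct=12.4 from the long row (RP8, q4_2016).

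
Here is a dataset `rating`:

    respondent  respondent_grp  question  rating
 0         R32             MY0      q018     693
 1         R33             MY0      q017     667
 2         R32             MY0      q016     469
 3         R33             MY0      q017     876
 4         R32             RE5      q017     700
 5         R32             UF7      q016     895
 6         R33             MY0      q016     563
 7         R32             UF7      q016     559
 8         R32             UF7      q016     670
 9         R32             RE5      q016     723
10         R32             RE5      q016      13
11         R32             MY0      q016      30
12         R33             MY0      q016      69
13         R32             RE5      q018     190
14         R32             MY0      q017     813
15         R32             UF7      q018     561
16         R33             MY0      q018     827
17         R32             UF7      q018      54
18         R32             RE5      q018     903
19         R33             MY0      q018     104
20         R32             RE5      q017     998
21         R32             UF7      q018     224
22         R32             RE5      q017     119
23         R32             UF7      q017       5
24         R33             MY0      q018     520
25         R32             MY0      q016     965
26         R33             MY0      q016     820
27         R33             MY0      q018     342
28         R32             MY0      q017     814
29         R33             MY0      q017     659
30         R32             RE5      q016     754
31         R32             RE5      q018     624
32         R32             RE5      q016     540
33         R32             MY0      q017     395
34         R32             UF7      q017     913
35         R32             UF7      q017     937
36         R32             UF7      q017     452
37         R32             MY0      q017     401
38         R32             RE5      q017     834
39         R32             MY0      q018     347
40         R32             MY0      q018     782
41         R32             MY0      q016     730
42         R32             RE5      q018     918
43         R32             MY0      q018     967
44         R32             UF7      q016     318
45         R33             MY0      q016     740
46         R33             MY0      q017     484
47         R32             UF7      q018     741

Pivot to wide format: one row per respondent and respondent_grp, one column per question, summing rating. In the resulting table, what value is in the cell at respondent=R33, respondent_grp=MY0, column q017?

2686

Rows with respondent=R33, respondent_grp=MY0 and question=q017: rating values are 667, 876, 659, 484.
667 + 876 + 659 + 484 = 2686.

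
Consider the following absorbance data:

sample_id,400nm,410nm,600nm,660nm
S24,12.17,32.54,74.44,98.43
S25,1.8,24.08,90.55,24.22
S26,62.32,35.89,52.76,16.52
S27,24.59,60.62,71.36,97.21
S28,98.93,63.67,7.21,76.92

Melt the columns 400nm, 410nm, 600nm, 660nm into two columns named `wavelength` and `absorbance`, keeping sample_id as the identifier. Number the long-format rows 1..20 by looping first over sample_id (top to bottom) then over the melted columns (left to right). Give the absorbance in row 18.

20 rows total (5 × 4). Row 18: index ⌊(18-1)/4⌋ = 4 into sample_id → S28; (18-1) mod 4 = 1 into the melted columns → 410nm.
So row 18 is (S28, 410nm, 63.67); absorbance = 63.67.

63.67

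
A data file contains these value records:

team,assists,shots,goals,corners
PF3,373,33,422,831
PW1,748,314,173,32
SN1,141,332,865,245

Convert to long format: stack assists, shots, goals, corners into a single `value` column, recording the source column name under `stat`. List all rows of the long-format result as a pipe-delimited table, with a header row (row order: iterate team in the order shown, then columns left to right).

| team | stat | value |
| PF3 | assists | 373 |
| PF3 | shots | 33 |
| PF3 | goals | 422 |
| PF3 | corners | 831 |
| PW1 | assists | 748 |
| PW1 | shots | 314 |
| PW1 | goals | 173 |
| PW1 | corners | 32 |
| SN1 | assists | 141 |
| SN1 | shots | 332 |
| SN1 | goals | 865 |
| SN1 | corners | 245 |

Each (team, column) pair becomes one row: 3 × 4 = 12 rows.
For example, (PF3, assists) → value=373.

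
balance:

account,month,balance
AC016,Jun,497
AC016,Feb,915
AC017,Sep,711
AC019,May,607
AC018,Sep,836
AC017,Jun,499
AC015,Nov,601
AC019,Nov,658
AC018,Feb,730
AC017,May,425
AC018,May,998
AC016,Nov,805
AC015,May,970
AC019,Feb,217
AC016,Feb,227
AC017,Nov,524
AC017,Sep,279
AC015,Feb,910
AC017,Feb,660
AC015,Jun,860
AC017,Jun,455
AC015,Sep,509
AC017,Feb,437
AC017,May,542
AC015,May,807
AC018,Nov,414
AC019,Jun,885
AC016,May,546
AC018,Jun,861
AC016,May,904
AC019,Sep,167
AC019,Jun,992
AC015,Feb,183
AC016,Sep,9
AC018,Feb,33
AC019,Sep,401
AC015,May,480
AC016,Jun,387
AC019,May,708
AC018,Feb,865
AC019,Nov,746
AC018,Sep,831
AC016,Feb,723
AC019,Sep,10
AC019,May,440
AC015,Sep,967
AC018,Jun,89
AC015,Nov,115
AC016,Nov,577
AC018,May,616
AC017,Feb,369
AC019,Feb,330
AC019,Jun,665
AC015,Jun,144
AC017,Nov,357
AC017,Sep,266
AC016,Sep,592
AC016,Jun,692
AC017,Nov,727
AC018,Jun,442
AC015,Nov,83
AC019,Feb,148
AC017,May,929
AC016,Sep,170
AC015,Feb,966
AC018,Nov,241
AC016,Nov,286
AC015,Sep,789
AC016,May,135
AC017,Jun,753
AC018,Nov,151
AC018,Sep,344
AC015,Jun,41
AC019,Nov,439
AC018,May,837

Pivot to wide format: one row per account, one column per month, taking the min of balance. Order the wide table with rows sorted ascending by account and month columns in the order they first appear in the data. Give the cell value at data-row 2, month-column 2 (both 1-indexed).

227

With rows sorted ascending by account, row 2 is account=AC016. month columns in first-appearance order: Jun, Feb, Sep, May, Nov; column 2 is Feb.
Long rows with account=AC016, month=Feb: min(915, 227, 723) = 227.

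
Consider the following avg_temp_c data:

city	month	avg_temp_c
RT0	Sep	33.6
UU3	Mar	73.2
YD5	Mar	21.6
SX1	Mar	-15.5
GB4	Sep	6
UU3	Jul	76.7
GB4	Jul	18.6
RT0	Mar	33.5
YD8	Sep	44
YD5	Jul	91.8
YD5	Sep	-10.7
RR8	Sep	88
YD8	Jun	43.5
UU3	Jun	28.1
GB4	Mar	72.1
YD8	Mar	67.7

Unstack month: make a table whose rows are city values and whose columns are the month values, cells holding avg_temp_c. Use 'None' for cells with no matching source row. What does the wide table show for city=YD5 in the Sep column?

The long row with city=YD5, month=Sep has avg_temp_c=-10.7.

-10.7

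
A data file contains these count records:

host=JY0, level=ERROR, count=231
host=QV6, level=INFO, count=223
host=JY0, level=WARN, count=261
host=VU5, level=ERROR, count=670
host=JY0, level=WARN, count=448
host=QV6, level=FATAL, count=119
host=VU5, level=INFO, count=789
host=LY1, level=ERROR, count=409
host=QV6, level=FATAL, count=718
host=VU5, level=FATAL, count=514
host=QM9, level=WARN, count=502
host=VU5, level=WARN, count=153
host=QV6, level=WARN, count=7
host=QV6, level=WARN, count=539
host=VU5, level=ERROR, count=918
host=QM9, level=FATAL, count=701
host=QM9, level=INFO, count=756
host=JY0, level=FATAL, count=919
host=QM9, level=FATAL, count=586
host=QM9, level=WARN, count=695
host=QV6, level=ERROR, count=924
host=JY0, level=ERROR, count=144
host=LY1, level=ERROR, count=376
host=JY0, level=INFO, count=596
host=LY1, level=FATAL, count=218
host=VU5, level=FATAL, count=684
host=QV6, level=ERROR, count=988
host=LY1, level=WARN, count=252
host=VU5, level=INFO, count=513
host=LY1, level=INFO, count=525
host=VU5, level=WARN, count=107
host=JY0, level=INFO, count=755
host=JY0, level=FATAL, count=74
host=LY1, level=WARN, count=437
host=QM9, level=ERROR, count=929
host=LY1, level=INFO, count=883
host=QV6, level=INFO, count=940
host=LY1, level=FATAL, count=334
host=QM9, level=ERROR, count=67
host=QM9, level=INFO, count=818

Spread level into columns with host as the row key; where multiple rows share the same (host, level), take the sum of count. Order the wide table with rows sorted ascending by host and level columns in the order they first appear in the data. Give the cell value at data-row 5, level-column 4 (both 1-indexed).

With rows sorted ascending by host, row 5 is host=VU5. level columns in first-appearance order: ERROR, INFO, WARN, FATAL; column 4 is FATAL.
Long rows with host=VU5, level=FATAL: 514 + 684 = 1198.

1198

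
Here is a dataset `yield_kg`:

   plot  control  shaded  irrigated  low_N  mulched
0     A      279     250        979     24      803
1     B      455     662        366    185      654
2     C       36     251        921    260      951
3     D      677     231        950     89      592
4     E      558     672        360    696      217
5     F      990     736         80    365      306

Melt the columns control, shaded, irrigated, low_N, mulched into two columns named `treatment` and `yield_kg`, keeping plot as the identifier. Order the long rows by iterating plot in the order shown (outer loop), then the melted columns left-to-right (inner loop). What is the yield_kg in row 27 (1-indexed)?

30 rows total (6 × 5). Row 27: index ⌊(27-1)/5⌋ = 5 into plot → F; (27-1) mod 5 = 1 into the melted columns → shaded.
So row 27 is (F, shaded, 736); yield_kg = 736.

736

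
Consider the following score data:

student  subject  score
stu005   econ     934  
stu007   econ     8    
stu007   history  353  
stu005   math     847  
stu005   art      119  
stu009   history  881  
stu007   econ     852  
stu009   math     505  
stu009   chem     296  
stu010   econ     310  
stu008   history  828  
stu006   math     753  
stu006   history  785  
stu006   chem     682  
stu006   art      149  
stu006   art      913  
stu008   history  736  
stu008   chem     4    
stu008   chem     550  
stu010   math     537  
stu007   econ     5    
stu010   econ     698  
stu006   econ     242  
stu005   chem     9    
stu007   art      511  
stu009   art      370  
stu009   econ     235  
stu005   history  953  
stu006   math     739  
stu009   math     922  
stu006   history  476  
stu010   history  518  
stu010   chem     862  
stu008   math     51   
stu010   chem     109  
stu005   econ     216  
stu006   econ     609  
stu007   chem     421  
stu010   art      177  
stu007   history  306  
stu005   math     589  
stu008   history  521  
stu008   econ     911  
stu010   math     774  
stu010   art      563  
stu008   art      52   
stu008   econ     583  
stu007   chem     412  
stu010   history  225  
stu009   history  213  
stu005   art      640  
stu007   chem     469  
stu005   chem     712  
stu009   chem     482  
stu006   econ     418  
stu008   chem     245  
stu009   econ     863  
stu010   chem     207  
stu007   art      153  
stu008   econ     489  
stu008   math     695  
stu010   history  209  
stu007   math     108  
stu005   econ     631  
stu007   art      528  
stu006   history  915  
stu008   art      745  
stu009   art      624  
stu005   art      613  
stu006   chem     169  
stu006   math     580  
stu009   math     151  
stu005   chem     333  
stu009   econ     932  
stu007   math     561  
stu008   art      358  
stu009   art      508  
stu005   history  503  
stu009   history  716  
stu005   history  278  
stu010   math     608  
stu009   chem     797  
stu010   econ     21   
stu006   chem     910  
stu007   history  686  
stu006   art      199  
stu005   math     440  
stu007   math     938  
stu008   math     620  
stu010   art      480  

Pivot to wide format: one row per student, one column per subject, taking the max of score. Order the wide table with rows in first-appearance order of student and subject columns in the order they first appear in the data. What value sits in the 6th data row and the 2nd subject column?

915

With rows in first-appearance order of student, row 6 is student=stu006. subject columns in first-appearance order: econ, history, math, art, chem; column 2 is history.
Long rows with student=stu006, subject=history: max(785, 476, 915) = 915.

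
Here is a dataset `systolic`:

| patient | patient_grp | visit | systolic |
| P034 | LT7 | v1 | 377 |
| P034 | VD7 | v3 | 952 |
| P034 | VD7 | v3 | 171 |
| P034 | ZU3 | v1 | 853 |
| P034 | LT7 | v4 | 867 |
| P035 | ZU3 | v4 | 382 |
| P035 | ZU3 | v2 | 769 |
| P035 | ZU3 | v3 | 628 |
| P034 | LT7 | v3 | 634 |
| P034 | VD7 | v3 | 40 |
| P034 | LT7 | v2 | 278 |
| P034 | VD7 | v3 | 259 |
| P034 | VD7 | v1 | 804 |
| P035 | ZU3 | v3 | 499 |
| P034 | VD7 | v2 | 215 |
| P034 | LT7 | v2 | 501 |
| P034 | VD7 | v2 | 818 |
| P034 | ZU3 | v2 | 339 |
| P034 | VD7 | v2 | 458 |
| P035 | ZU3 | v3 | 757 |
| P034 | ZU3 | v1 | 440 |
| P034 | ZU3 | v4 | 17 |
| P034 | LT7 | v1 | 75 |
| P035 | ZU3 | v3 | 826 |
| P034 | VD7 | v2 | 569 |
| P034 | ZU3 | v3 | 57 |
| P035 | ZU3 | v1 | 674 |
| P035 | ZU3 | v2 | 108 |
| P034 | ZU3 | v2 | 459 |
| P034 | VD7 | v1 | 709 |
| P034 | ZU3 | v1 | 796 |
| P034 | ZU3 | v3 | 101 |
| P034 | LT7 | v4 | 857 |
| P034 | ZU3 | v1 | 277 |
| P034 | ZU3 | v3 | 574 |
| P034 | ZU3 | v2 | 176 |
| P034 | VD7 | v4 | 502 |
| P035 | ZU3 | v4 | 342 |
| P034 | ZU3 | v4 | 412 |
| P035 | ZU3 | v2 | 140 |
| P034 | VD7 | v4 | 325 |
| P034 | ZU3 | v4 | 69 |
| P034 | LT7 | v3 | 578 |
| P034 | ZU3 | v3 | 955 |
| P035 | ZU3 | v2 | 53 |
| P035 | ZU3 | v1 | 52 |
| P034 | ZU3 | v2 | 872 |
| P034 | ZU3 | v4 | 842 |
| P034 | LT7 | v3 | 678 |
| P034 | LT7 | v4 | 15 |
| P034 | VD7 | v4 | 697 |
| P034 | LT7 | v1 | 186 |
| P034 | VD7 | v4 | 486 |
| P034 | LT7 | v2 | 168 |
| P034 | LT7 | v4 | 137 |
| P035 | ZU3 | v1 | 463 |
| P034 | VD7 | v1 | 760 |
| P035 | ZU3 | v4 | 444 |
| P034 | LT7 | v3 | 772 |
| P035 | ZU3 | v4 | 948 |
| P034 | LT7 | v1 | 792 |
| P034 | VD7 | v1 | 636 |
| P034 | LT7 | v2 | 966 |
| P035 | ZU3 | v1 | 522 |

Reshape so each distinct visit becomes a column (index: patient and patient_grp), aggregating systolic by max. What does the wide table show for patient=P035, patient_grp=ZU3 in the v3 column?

826

Rows with patient=P035, patient_grp=ZU3 and visit=v3: systolic values are 628, 499, 757, 826.
max(628, 499, 757, 826) = 826.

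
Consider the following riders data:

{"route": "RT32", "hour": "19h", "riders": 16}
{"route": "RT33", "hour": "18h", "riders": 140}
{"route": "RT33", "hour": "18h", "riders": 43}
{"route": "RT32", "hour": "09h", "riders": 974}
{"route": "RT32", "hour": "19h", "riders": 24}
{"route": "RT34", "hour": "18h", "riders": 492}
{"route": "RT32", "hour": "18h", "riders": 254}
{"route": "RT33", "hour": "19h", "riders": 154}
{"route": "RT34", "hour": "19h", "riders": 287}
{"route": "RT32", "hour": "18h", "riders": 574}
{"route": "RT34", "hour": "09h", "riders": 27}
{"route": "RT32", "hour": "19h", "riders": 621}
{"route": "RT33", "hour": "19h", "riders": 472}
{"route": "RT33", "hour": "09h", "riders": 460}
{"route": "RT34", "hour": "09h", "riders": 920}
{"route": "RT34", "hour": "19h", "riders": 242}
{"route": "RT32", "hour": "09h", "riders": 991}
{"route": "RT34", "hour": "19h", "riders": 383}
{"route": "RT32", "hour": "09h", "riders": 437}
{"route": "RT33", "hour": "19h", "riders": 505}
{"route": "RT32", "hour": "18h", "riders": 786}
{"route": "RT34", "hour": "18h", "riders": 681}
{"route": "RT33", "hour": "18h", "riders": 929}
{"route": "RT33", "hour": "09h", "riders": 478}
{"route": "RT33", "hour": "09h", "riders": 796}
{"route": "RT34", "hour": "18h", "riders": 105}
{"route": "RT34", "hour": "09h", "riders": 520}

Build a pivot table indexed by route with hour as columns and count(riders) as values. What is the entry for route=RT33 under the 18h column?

3

Rows with route=RT33 and hour=18h: riders values are 140, 43, 929.
3 rows match — count = 3.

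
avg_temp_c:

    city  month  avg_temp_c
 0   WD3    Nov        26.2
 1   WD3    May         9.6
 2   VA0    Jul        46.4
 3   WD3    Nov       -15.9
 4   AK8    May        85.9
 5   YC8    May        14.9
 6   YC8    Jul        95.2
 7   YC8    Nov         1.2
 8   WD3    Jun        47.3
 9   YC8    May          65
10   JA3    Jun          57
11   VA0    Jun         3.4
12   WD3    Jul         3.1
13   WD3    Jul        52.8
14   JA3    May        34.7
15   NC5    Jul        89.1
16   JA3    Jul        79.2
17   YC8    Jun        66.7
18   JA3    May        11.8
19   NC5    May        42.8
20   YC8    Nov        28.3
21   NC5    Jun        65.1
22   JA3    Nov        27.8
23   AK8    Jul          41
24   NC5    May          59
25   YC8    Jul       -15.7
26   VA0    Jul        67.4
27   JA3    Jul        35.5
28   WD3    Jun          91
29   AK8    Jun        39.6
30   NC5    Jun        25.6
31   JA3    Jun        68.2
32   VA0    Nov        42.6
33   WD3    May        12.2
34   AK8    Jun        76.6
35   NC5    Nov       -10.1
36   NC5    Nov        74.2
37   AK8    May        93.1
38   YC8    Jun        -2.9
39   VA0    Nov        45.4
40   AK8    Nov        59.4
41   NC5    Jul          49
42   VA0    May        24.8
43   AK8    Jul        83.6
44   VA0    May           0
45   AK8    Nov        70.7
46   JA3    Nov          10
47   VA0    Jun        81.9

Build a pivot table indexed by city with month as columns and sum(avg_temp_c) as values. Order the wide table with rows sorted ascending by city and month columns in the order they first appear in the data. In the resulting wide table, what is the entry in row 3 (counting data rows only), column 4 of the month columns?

With rows sorted ascending by city, row 3 is city=NC5. month columns in first-appearance order: Nov, May, Jul, Jun; column 4 is Jun.
Long rows with city=NC5, month=Jun: 65.1 + 25.6 = 90.7.

90.7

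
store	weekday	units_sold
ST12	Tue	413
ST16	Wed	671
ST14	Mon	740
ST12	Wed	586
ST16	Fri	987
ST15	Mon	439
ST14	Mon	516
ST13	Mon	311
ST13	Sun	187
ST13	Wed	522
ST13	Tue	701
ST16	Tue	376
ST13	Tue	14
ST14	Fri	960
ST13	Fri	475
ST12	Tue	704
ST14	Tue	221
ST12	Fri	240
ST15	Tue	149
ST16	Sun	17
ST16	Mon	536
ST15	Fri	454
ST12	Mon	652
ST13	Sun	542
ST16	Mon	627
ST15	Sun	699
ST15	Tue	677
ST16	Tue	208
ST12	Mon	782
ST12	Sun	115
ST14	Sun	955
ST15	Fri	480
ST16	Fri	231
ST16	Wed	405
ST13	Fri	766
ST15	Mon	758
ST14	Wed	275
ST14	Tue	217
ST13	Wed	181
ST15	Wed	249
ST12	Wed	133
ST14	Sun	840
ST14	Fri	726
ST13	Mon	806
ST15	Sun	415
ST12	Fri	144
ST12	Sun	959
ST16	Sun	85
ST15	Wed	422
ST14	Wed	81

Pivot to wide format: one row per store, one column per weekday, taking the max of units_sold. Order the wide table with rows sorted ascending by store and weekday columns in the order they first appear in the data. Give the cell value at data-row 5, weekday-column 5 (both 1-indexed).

85

With rows sorted ascending by store, row 5 is store=ST16. weekday columns in first-appearance order: Tue, Wed, Mon, Fri, Sun; column 5 is Sun.
Long rows with store=ST16, weekday=Sun: max(17, 85) = 85.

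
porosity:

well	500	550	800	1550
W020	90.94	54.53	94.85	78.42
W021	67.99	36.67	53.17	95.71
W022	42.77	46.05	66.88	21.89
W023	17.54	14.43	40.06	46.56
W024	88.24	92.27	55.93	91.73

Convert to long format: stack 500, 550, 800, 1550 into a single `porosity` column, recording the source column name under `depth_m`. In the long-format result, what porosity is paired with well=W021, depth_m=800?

53.17

Unpivoting turns each (well, wide-column) pair into one long row.
The wide cell at row W021, column 800 holds 53.17, so the long row (W021, 800) has porosity=53.17.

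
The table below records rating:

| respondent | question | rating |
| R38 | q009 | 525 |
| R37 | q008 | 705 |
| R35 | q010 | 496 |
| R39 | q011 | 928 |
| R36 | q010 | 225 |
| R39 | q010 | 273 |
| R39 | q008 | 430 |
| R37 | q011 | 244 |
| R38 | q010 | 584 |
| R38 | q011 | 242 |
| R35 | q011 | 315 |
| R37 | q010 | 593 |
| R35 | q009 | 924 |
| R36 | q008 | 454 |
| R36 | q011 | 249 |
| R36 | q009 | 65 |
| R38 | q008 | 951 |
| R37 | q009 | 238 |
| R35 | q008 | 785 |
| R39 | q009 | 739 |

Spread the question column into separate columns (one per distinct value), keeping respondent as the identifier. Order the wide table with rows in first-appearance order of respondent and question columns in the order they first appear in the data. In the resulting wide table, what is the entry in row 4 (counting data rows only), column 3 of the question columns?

With rows in first-appearance order of respondent, row 4 is respondent=R39. question columns in first-appearance order: q009, q008, q010, q011; column 3 is q010.
Long rows with respondent=R39, question=q010: rating = 273.

273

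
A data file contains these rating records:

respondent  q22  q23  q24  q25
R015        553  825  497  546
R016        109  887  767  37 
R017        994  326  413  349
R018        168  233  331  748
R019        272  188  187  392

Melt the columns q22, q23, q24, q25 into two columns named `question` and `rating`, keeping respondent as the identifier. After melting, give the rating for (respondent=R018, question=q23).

Unpivoting turns each (respondent, wide-column) pair into one long row.
The wide cell at row R018, column q23 holds 233, so the long row (R018, q23) has rating=233.

233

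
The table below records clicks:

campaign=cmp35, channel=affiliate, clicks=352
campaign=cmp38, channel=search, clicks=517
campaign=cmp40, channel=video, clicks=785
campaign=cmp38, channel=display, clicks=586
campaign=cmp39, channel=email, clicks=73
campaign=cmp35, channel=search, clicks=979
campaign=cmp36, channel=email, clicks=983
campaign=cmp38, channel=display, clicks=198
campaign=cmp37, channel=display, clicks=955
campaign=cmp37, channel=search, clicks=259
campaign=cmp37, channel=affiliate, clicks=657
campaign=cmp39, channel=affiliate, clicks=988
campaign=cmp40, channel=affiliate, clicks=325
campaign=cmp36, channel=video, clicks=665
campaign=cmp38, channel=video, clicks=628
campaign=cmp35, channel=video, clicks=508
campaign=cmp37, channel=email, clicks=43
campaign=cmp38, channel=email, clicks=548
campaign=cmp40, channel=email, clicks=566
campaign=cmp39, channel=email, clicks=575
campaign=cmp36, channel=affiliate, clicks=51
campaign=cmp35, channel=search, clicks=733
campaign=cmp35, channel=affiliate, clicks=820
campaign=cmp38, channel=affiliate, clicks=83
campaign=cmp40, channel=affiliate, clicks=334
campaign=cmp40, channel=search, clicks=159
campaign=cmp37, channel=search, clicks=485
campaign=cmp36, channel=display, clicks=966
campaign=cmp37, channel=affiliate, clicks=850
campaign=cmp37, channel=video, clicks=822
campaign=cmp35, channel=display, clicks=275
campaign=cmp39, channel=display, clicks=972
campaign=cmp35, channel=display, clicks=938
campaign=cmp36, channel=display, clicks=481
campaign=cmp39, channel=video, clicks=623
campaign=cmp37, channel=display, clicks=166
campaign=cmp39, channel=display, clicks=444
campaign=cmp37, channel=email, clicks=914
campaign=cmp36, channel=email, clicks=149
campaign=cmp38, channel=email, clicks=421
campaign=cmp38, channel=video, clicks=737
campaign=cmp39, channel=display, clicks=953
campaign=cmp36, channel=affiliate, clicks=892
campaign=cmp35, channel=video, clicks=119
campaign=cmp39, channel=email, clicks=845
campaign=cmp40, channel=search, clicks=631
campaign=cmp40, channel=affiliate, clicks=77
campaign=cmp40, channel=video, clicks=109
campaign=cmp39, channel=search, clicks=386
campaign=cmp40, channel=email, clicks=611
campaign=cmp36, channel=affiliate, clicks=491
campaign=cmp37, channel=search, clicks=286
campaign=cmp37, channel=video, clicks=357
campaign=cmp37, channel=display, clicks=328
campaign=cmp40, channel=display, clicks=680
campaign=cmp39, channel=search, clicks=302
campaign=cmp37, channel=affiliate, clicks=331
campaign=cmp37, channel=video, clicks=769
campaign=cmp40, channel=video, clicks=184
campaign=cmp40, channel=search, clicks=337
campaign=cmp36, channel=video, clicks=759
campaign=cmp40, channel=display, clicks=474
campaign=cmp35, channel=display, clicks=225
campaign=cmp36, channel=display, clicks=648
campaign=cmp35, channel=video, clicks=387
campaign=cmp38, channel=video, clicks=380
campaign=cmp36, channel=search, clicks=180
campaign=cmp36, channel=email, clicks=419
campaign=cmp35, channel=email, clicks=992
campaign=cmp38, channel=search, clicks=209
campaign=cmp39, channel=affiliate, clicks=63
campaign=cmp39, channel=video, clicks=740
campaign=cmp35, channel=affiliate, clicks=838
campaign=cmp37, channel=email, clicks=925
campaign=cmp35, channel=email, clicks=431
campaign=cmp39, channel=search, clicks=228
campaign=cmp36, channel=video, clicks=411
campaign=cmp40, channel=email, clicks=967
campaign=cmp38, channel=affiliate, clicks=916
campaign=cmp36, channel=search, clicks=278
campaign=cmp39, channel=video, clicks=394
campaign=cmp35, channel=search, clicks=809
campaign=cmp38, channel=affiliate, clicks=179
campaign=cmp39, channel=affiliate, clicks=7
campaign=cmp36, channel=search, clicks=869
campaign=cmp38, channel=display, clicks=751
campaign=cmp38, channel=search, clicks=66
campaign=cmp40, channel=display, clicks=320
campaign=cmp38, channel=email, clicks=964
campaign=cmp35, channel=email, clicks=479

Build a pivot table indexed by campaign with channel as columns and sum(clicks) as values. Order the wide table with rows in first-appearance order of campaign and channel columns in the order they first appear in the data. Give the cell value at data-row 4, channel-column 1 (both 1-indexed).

1058

With rows in first-appearance order of campaign, row 4 is campaign=cmp39. channel columns in first-appearance order: affiliate, search, video, display, email; column 1 is affiliate.
Long rows with campaign=cmp39, channel=affiliate: 988 + 63 + 7 = 1058.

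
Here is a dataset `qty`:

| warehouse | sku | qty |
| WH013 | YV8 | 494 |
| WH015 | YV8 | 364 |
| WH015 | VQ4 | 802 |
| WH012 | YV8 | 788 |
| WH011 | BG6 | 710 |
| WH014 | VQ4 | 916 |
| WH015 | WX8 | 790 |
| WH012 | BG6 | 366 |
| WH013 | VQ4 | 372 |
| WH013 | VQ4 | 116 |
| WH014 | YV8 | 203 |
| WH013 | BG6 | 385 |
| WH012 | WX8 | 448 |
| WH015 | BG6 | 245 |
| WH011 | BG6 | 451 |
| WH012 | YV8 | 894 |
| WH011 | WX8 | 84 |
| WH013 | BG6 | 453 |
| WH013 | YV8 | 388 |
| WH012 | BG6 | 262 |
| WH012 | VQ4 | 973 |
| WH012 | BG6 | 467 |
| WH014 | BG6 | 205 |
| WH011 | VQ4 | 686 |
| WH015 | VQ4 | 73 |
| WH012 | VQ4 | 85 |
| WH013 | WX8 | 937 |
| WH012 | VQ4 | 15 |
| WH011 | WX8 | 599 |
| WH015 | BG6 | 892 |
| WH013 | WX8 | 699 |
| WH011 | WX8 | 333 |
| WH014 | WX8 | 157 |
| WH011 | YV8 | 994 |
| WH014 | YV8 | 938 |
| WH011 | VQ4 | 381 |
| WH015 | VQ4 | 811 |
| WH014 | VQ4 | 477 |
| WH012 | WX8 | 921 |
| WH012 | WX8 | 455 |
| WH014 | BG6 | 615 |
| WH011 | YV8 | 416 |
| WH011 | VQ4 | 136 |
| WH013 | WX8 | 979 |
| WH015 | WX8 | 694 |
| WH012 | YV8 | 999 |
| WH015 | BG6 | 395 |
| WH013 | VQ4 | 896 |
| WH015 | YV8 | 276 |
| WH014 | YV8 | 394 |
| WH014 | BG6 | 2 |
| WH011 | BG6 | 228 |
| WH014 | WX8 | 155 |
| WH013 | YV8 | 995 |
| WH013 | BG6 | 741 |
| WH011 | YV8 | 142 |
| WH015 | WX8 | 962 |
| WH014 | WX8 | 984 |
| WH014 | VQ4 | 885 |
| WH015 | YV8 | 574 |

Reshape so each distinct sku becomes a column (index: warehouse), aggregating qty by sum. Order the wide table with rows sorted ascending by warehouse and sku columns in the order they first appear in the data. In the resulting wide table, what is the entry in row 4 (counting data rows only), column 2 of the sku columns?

With rows sorted ascending by warehouse, row 4 is warehouse=WH014. sku columns in first-appearance order: YV8, VQ4, BG6, WX8; column 2 is VQ4.
Long rows with warehouse=WH014, sku=VQ4: 916 + 477 + 885 = 2278.

2278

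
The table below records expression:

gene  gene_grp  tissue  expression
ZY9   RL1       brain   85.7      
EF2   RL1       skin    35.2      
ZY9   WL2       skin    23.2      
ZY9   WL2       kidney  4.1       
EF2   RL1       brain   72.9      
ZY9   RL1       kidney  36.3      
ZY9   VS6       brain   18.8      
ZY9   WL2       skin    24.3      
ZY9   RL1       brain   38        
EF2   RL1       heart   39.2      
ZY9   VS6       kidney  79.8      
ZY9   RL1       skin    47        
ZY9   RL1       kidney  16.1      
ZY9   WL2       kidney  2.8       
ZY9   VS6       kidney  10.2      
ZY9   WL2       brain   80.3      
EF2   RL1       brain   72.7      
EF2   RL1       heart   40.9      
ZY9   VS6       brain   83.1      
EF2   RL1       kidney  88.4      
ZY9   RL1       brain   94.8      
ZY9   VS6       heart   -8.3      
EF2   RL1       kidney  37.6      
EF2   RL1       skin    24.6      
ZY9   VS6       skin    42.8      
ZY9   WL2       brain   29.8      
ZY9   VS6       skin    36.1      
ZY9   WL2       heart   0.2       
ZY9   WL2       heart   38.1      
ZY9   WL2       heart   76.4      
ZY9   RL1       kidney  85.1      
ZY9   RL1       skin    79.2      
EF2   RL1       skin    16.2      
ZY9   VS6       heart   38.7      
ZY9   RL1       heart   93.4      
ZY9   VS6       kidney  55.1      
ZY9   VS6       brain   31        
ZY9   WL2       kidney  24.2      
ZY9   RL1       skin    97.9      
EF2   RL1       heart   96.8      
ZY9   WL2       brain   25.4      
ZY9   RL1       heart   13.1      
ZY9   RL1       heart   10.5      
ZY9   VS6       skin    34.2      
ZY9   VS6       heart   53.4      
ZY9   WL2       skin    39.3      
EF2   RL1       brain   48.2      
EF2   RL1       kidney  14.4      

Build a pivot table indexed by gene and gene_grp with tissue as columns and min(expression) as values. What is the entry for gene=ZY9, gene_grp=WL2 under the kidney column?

Rows with gene=ZY9, gene_grp=WL2 and tissue=kidney: expression values are 4.1, 2.8, 24.2.
min(4.1, 2.8, 24.2) = 2.8.

2.8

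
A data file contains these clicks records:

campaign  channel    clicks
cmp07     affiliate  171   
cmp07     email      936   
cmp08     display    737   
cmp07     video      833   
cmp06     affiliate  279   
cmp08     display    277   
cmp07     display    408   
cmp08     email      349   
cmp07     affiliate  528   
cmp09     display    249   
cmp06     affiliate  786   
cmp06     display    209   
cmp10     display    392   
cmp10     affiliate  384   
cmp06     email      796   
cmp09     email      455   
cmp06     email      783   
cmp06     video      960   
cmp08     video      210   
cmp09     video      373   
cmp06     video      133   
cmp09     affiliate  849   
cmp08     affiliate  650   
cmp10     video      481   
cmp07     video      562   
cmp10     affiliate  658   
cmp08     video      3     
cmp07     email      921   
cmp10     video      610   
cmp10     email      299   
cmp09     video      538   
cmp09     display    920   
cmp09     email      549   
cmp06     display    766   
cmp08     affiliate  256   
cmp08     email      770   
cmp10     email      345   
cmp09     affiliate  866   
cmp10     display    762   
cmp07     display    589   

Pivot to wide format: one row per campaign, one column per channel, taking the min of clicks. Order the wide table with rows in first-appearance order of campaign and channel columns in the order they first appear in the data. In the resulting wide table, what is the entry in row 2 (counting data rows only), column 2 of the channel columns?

349

With rows in first-appearance order of campaign, row 2 is campaign=cmp08. channel columns in first-appearance order: affiliate, email, display, video; column 2 is email.
Long rows with campaign=cmp08, channel=email: min(349, 770) = 349.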